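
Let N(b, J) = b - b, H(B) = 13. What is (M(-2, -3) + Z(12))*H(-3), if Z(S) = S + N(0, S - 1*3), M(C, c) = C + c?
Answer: 91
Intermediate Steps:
N(b, J) = 0
Z(S) = S (Z(S) = S + 0 = S)
(M(-2, -3) + Z(12))*H(-3) = ((-2 - 3) + 12)*13 = (-5 + 12)*13 = 7*13 = 91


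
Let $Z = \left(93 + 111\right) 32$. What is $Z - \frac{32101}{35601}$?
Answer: $\frac{232371227}{35601} \approx 6527.1$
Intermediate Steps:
$Z = 6528$ ($Z = 204 \cdot 32 = 6528$)
$Z - \frac{32101}{35601} = 6528 - \frac{32101}{35601} = \frac{232371227}{35601}$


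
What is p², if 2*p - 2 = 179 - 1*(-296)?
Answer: 227529/4 ≈ 56882.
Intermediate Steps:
p = 477/2 (p = 1 + (179 - 1*(-296))/2 = 1 + (179 + 296)/2 = 1 + (½)*475 = 1 + 475/2 = 477/2 ≈ 238.50)
p² = (477/2)² = 227529/4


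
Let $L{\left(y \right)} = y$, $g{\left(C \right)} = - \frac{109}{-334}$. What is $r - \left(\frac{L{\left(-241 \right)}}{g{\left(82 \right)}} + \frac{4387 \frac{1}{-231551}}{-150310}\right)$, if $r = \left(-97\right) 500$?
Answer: $- \frac{181192075623923043}{3793682958290} \approx -47762.0$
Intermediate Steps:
$g{\left(C \right)} = \frac{109}{334}$ ($g{\left(C \right)} = \left(-109\right) \left(- \frac{1}{334}\right) = \frac{109}{334}$)
$r = -48500$
$r - \left(\frac{L{\left(-241 \right)}}{g{\left(82 \right)}} + \frac{4387 \frac{1}{-231551}}{-150310}\right) = -48500 - \left(- \frac{241}{\frac{109}{334}} + \frac{4387 \frac{1}{-231551}}{-150310}\right) = -48500 - \left(\left(-241\right) \frac{334}{109} + 4387 \left(- \frac{1}{231551}\right) \left(- \frac{1}{150310}\right)\right) = -48500 - \left(- \frac{80494}{109} - - \frac{4387}{34804430810}\right) = -48500 - \left(- \frac{80494}{109} + \frac{4387}{34804430810}\right) = -48500 - - \frac{2801547853141957}{3793682958290} = -48500 + \frac{2801547853141957}{3793682958290} = - \frac{181192075623923043}{3793682958290}$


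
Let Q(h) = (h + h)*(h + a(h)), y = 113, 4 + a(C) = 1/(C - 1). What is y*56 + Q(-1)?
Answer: 6339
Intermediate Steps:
a(C) = -4 + 1/(-1 + C) (a(C) = -4 + 1/(C - 1) = -4 + 1/(-1 + C))
Q(h) = 2*h*(h + (5 - 4*h)/(-1 + h)) (Q(h) = (h + h)*(h + (5 - 4*h)/(-1 + h)) = (2*h)*(h + (5 - 4*h)/(-1 + h)) = 2*h*(h + (5 - 4*h)/(-1 + h)))
y*56 + Q(-1) = 113*56 + 2*(-1)*(5 + (-1)**2 - 5*(-1))/(-1 - 1) = 6328 + 2*(-1)*(5 + 1 + 5)/(-2) = 6328 + 2*(-1)*(-1/2)*11 = 6328 + 11 = 6339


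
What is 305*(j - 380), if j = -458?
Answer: -255590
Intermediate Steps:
305*(j - 380) = 305*(-458 - 380) = 305*(-838) = -255590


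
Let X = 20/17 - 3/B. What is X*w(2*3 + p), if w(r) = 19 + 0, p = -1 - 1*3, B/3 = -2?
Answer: 1083/34 ≈ 31.853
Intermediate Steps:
B = -6 (B = 3*(-2) = -6)
p = -4 (p = -1 - 3 = -4)
w(r) = 19
X = 57/34 (X = 20/17 - 3/(-6) = 20*(1/17) - 3*(-⅙) = 20/17 + ½ = 57/34 ≈ 1.6765)
X*w(2*3 + p) = (57/34)*19 = 1083/34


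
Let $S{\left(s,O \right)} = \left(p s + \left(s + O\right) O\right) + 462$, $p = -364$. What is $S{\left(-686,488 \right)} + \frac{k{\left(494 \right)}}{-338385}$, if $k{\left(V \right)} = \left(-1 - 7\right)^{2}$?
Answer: $\frac{51956309606}{338385} \approx 1.5354 \cdot 10^{5}$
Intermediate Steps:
$k{\left(V \right)} = 64$ ($k{\left(V \right)} = \left(-8\right)^{2} = 64$)
$S{\left(s,O \right)} = 462 - 364 s + O \left(O + s\right)$ ($S{\left(s,O \right)} = \left(- 364 s + \left(s + O\right) O\right) + 462 = \left(- 364 s + \left(O + s\right) O\right) + 462 = \left(- 364 s + O \left(O + s\right)\right) + 462 = 462 - 364 s + O \left(O + s\right)$)
$S{\left(-686,488 \right)} + \frac{k{\left(494 \right)}}{-338385} = \left(462 + 488^{2} - -249704 + 488 \left(-686\right)\right) + \frac{64}{-338385} = \left(462 + 238144 + 249704 - 334768\right) + 64 \left(- \frac{1}{338385}\right) = 153542 - \frac{64}{338385} = \frac{51956309606}{338385}$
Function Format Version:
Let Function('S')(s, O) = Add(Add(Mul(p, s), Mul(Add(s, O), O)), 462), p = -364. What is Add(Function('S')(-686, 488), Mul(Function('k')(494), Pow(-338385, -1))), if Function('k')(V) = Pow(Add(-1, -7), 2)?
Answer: Rational(51956309606, 338385) ≈ 1.5354e+5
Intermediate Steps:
Function('k')(V) = 64 (Function('k')(V) = Pow(-8, 2) = 64)
Function('S')(s, O) = Add(462, Mul(-364, s), Mul(O, Add(O, s))) (Function('S')(s, O) = Add(Add(Mul(-364, s), Mul(Add(s, O), O)), 462) = Add(Add(Mul(-364, s), Mul(Add(O, s), O)), 462) = Add(Add(Mul(-364, s), Mul(O, Add(O, s))), 462) = Add(462, Mul(-364, s), Mul(O, Add(O, s))))
Add(Function('S')(-686, 488), Mul(Function('k')(494), Pow(-338385, -1))) = Add(Add(462, Pow(488, 2), Mul(-364, -686), Mul(488, -686)), Mul(64, Pow(-338385, -1))) = Add(Add(462, 238144, 249704, -334768), Mul(64, Rational(-1, 338385))) = Add(153542, Rational(-64, 338385)) = Rational(51956309606, 338385)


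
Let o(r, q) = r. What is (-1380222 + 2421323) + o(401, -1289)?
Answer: 1041502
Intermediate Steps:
(-1380222 + 2421323) + o(401, -1289) = (-1380222 + 2421323) + 401 = 1041101 + 401 = 1041502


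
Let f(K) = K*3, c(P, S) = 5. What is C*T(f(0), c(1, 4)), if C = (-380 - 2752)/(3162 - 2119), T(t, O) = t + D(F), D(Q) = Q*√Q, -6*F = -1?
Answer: -87*√6/1043 ≈ -0.20432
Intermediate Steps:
F = ⅙ (F = -⅙*(-1) = ⅙ ≈ 0.16667)
D(Q) = Q^(3/2)
f(K) = 3*K
T(t, O) = t + √6/36 (T(t, O) = t + (⅙)^(3/2) = t + √6/36)
C = -3132/1043 ≈ -3.0029
C*T(f(0), c(1, 4)) = -3132*(3*0 + √6/36)/1043 = -3132*(0 + √6/36)/1043 = -87*√6/1043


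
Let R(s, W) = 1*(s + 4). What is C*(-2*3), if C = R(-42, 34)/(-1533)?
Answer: -76/511 ≈ -0.14873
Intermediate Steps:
R(s, W) = 4 + s (R(s, W) = 1*(4 + s) = 4 + s)
C = 38/1533 (C = (4 - 42)/(-1533) = -38*(-1/1533) = 38/1533 ≈ 0.024788)
C*(-2*3) = 38*(-2*3)/1533 = (38/1533)*(-6) = -76/511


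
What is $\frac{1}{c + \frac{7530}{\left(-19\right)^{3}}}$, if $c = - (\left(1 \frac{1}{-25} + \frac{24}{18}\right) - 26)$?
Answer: $\frac{514425}{12144977} \approx 0.042357$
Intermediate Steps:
$c = \frac{1853}{75}$ ($c = - (\left(1 \left(- \frac{1}{25}\right) + 24 \cdot \frac{1}{18}\right) - 26) = - (\left(- \frac{1}{25} + \frac{4}{3}\right) - 26) = - (\frac{97}{75} - 26) = \left(-1\right) \left(- \frac{1853}{75}\right) = \frac{1853}{75} \approx 24.707$)
$\frac{1}{c + \frac{7530}{\left(-19\right)^{3}}} = \frac{1}{\frac{1853}{75} + \frac{7530}{\left(-19\right)^{3}}} = \frac{1}{\frac{1853}{75} + \frac{7530}{-6859}} = \frac{1}{\frac{1853}{75} + 7530 \left(- \frac{1}{6859}\right)} = \frac{1}{\frac{1853}{75} - \frac{7530}{6859}} = \frac{1}{\frac{12144977}{514425}} = \frac{514425}{12144977}$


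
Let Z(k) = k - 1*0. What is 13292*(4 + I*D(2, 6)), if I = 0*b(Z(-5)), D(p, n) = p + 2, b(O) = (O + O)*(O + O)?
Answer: 53168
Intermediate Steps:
Z(k) = k (Z(k) = k + 0 = k)
b(O) = 4*O² (b(O) = (2*O)*(2*O) = 4*O²)
D(p, n) = 2 + p
I = 0 (I = 0*(4*(-5)²) = 0*(4*25) = 0*100 = 0)
13292*(4 + I*D(2, 6)) = 13292*(4 + 0*(2 + 2)) = 13292*(4 + 0*4) = 13292*(4 + 0) = 13292*4 = 53168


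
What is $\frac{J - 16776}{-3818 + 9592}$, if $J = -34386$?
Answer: $- \frac{25581}{2887} \approx -8.8607$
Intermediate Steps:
$\frac{J - 16776}{-3818 + 9592} = \frac{-34386 - 16776}{-3818 + 9592} = - \frac{51162}{5774} = \left(-51162\right) \frac{1}{5774} = - \frac{25581}{2887}$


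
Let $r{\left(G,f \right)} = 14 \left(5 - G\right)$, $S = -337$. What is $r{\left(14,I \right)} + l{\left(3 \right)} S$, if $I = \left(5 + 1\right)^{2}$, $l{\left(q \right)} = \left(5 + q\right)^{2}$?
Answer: $-21694$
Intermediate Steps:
$I = 36$ ($I = 6^{2} = 36$)
$r{\left(G,f \right)} = 70 - 14 G$
$r{\left(14,I \right)} + l{\left(3 \right)} S = \left(70 - 196\right) + \left(5 + 3\right)^{2} \left(-337\right) = \left(70 - 196\right) + 8^{2} \left(-337\right) = -126 + 64 \left(-337\right) = -126 - 21568 = -21694$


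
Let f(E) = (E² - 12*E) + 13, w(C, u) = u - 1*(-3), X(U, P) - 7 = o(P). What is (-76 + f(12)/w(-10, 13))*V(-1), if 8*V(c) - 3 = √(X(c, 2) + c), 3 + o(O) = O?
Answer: -3609/128 - 1203*√5/128 ≈ -49.211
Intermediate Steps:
o(O) = -3 + O
X(U, P) = 4 + P (X(U, P) = 7 + (-3 + P) = 4 + P)
w(C, u) = 3 + u (w(C, u) = u + 3 = 3 + u)
V(c) = 3/8 + √(6 + c)/8 (V(c) = 3/8 + √((4 + 2) + c)/8 = 3/8 + √(6 + c)/8)
f(E) = 13 + E² - 12*E
(-76 + f(12)/w(-10, 13))*V(-1) = (-76 + (13 + 12² - 12*12)/(3 + 13))*(3/8 + √(6 - 1)/8) = (-76 + (13 + 144 - 144)/16)*(3/8 + √5/8) = (-76 + 13*(1/16))*(3/8 + √5/8) = (-76 + 13/16)*(3/8 + √5/8) = -1203*(3/8 + √5/8)/16 = -3609/128 - 1203*√5/128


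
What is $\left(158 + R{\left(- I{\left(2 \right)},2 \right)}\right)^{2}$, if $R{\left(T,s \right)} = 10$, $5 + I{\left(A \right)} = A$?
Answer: $28224$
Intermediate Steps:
$I{\left(A \right)} = -5 + A$
$\left(158 + R{\left(- I{\left(2 \right)},2 \right)}\right)^{2} = \left(158 + 10\right)^{2} = 168^{2} = 28224$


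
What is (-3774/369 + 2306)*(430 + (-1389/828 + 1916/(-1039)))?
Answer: 8633672984965/8817993 ≈ 9.7910e+5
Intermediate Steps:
(-3774/369 + 2306)*(430 + (-1389/828 + 1916/(-1039))) = (-3774*1/369 + 2306)*(430 + (-1389*1/828 + 1916*(-1/1039))) = (-1258/123 + 2306)*(430 + (-463/276 - 1916/1039)) = 282380*(430 - 1009873/286764)/123 = (282380/123)*(122298647/286764) = 8633672984965/8817993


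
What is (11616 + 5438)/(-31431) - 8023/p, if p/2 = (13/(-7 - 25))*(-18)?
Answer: -673120874/1225809 ≈ -549.12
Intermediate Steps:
p = 117/8 (p = 2*((13/(-7 - 25))*(-18)) = 2*((13/(-32))*(-18)) = 2*(-1/32*13*(-18)) = 2*(-13/32*(-18)) = 2*(117/16) = 117/8 ≈ 14.625)
(11616 + 5438)/(-31431) - 8023/p = (11616 + 5438)/(-31431) - 8023/117/8 = 17054*(-1/31431) - 8023*8/117 = -17054/31431 - 64184/117 = -673120874/1225809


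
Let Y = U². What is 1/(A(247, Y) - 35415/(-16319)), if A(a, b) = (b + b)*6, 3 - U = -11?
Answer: 16319/38417703 ≈ 0.00042478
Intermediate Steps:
U = 14 (U = 3 - 1*(-11) = 3 + 11 = 14)
Y = 196 (Y = 14² = 196)
A(a, b) = 12*b (A(a, b) = (2*b)*6 = 12*b)
1/(A(247, Y) - 35415/(-16319)) = 1/(12*196 - 35415/(-16319)) = 1/(2352 - 35415*(-1/16319)) = 1/(2352 + 35415/16319) = 1/(38417703/16319) = 16319/38417703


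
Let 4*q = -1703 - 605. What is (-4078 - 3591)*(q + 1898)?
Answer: -10130749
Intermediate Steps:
q = -577 (q = (-1703 - 605)/4 = (¼)*(-2308) = -577)
(-4078 - 3591)*(q + 1898) = (-4078 - 3591)*(-577 + 1898) = -7669*1321 = -10130749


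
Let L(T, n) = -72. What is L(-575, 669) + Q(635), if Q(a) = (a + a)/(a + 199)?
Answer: -29389/417 ≈ -70.477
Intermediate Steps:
Q(a) = 2*a/(199 + a) (Q(a) = (2*a)/(199 + a) = 2*a/(199 + a))
L(-575, 669) + Q(635) = -72 + 2*635/(199 + 635) = -72 + 2*635/834 = -72 + 2*635*(1/834) = -72 + 635/417 = -29389/417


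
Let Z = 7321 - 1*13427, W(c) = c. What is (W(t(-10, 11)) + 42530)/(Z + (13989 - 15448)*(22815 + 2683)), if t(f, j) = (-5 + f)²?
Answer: -42755/37207688 ≈ -0.0011491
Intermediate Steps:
Z = -6106 (Z = 7321 - 13427 = -6106)
(W(t(-10, 11)) + 42530)/(Z + (13989 - 15448)*(22815 + 2683)) = ((-5 - 10)² + 42530)/(-6106 + (13989 - 15448)*(22815 + 2683)) = ((-15)² + 42530)/(-6106 - 1459*25498) = (225 + 42530)/(-6106 - 37201582) = 42755/(-37207688) = 42755*(-1/37207688) = -42755/37207688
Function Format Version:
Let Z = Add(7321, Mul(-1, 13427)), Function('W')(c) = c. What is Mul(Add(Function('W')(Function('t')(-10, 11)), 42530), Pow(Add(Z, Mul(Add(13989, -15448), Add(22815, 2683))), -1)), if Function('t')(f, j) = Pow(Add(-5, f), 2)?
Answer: Rational(-42755, 37207688) ≈ -0.0011491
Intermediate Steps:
Z = -6106 (Z = Add(7321, -13427) = -6106)
Mul(Add(Function('W')(Function('t')(-10, 11)), 42530), Pow(Add(Z, Mul(Add(13989, -15448), Add(22815, 2683))), -1)) = Mul(Add(Pow(Add(-5, -10), 2), 42530), Pow(Add(-6106, Mul(Add(13989, -15448), Add(22815, 2683))), -1)) = Mul(Add(Pow(-15, 2), 42530), Pow(Add(-6106, Mul(-1459, 25498)), -1)) = Mul(Add(225, 42530), Pow(Add(-6106, -37201582), -1)) = Mul(42755, Pow(-37207688, -1)) = Mul(42755, Rational(-1, 37207688)) = Rational(-42755, 37207688)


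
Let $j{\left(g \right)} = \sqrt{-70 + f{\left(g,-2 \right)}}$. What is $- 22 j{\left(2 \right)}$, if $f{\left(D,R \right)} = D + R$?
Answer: $- 22 i \sqrt{70} \approx - 184.07 i$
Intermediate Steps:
$j{\left(g \right)} = \sqrt{-72 + g}$ ($j{\left(g \right)} = \sqrt{-70 + \left(g - 2\right)} = \sqrt{-70 + \left(-2 + g\right)} = \sqrt{-72 + g}$)
$- 22 j{\left(2 \right)} = - 22 \sqrt{-72 + 2} = - 22 \sqrt{-70} = - 22 i \sqrt{70}$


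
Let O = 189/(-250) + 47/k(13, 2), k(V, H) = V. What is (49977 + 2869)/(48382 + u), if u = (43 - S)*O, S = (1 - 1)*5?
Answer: 171749500/157641099 ≈ 1.0895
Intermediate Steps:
S = 0 (S = 0*5 = 0)
O = 9293/3250 (O = 189/(-250) + 47/13 = 189*(-1/250) + 47*(1/13) = -189/250 + 47/13 = 9293/3250 ≈ 2.8594)
u = 399599/3250 (u = (43 - 1*0)*(9293/3250) = (43 + 0)*(9293/3250) = 43*(9293/3250) = 399599/3250 ≈ 122.95)
(49977 + 2869)/(48382 + u) = (49977 + 2869)/(48382 + 399599/3250) = 52846/(157641099/3250) = 52846*(3250/157641099) = 171749500/157641099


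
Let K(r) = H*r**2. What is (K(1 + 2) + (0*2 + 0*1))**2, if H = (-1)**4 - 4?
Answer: 729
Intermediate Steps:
H = -3 (H = 1 - 4 = -3)
K(r) = -3*r**2
(K(1 + 2) + (0*2 + 0*1))**2 = (-3*(1 + 2)**2 + (0*2 + 0*1))**2 = (-3*3**2 + (0 + 0))**2 = (-3*9 + 0)**2 = (-27 + 0)**2 = (-27)**2 = 729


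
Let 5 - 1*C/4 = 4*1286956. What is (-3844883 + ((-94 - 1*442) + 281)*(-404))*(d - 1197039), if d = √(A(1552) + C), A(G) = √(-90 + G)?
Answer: 4479155943657 - 3741863*√(-20591276 + √1462) ≈ 4.4792e+12 - 1.698e+10*I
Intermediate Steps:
C = -20591276 (C = 20 - 16*1286956 = 20 - 4*5147824 = 20 - 20591296 = -20591276)
d = √(-20591276 + √1462) (d = √(√(-90 + 1552) - 20591276) = √(√1462 - 20591276) = √(-20591276 + √1462) ≈ 4537.8*I)
(-3844883 + ((-94 - 1*442) + 281)*(-404))*(d - 1197039) = (-3844883 + ((-94 - 1*442) + 281)*(-404))*(√(-20591276 + √1462) - 1197039) = (-3844883 + ((-94 - 442) + 281)*(-404))*(-1197039 + √(-20591276 + √1462)) = (-3844883 + (-536 + 281)*(-404))*(-1197039 + √(-20591276 + √1462)) = (-3844883 - 255*(-404))*(-1197039 + √(-20591276 + √1462)) = (-3844883 + 103020)*(-1197039 + √(-20591276 + √1462)) = -3741863*(-1197039 + √(-20591276 + √1462)) = 4479155943657 - 3741863*√(-20591276 + √1462)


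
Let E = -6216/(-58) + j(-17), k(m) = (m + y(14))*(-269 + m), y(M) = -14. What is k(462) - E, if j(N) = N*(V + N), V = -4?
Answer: 2493995/29 ≈ 86000.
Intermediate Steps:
j(N) = N*(-4 + N)
k(m) = (-269 + m)*(-14 + m) (k(m) = (m - 14)*(-269 + m) = (-14 + m)*(-269 + m) = (-269 + m)*(-14 + m))
E = 13461/29 (E = -6216/(-58) - 17*(-4 - 17) = -6216*(-1)/58 - 17*(-21) = -37*(-84/29) + 357 = 3108/29 + 357 = 13461/29 ≈ 464.17)
k(462) - E = (3766 + 462² - 283*462) - 1*13461/29 = (3766 + 213444 - 130746) - 13461/29 = 86464 - 13461/29 = 2493995/29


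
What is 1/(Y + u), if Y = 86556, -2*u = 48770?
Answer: 1/62171 ≈ 1.6085e-5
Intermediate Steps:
u = -24385 (u = -½*48770 = -24385)
1/(Y + u) = 1/(86556 - 24385) = 1/62171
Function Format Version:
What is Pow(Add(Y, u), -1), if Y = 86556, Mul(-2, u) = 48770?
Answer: Rational(1, 62171) ≈ 1.6085e-5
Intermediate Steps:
u = -24385 (u = Mul(Rational(-1, 2), 48770) = -24385)
Pow(Add(Y, u), -1) = Pow(Add(86556, -24385), -1) = Pow(62171, -1) = Rational(1, 62171)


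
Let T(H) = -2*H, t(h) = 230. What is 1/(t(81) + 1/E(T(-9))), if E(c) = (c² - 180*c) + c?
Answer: 2898/666539 ≈ 0.0043478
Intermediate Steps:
E(c) = c² - 179*c
1/(t(81) + 1/E(T(-9))) = 1/(230 + 1/((-2*(-9))*(-179 - 2*(-9)))) = 1/(230 + 1/(18*(-179 + 18))) = 1/(230 + 1/(18*(-161))) = 1/(230 + 1/(-2898)) = 1/(230 - 1/2898) = 1/(666539/2898) = 2898/666539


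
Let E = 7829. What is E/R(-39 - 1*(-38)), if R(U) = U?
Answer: -7829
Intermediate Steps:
E/R(-39 - 1*(-38)) = 7829/(-39 - 1*(-38)) = 7829/(-39 + 38) = 7829/(-1) = 7829*(-1) = -7829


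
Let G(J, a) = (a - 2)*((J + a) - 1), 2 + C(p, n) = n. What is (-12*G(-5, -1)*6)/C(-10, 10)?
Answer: -189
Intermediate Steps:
C(p, n) = -2 + n
G(J, a) = (-2 + a)*(-1 + J + a)
(-12*G(-5, -1)*6)/C(-10, 10) = (-12*(2 + (-1)² - 3*(-1) - 2*(-5) - 5*(-1))*6)/(-2 + 10) = -12*(2 + 1 + 3 + 10 + 5)*6/8 = -252*6*(⅛) = -12*126*(⅛) = -1512*⅛ = -189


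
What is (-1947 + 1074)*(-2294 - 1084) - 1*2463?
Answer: 2946531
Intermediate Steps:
(-1947 + 1074)*(-2294 - 1084) - 1*2463 = -873*(-3378) - 2463 = 2948994 - 2463 = 2946531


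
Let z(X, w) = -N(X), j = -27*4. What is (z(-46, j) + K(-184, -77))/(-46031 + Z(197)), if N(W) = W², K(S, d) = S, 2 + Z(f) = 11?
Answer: 1150/23011 ≈ 0.049976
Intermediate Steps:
Z(f) = 9 (Z(f) = -2 + 11 = 9)
j = -108
z(X, w) = -X²
(z(-46, j) + K(-184, -77))/(-46031 + Z(197)) = (-1*(-46)² - 184)/(-46031 + 9) = (-1*2116 - 184)/(-46022) = (-2116 - 184)*(-1/46022) = -2300*(-1/46022) = 1150/23011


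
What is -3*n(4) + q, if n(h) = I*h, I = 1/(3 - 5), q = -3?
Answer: 3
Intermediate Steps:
I = -1/2 (I = 1/(-2) = -1/2 ≈ -0.50000)
n(h) = -h/2
-3*n(4) + q = -(-3)*4/2 - 3 = -3*(-2) - 3 = 6 - 3 = 3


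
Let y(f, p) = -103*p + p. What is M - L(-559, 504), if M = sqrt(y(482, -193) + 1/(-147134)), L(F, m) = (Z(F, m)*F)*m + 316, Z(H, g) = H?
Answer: -157490740 + sqrt(426170676990682)/147134 ≈ -1.5749e+8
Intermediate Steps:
y(f, p) = -102*p
L(F, m) = 316 + m*F**2 (L(F, m) = (F*F)*m + 316 = F**2*m + 316 = m*F**2 + 316 = 316 + m*F**2)
M = sqrt(426170676990682)/147134 (M = sqrt(-102*(-193) + 1/(-147134)) = sqrt(19686 - 1/147134) = sqrt(2896479923/147134) = sqrt(426170676990682)/147134 ≈ 140.31)
M - L(-559, 504) = sqrt(426170676990682)/147134 - (316 + 504*(-559)**2) = sqrt(426170676990682)/147134 - (316 + 504*312481) = sqrt(426170676990682)/147134 - (316 + 157490424) = sqrt(426170676990682)/147134 - 1*157490740 = sqrt(426170676990682)/147134 - 157490740 = -157490740 + sqrt(426170676990682)/147134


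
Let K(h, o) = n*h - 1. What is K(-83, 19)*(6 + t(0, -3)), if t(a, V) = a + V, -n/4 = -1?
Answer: -999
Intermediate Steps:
n = 4 (n = -4*(-1) = 4)
t(a, V) = V + a
K(h, o) = -1 + 4*h (K(h, o) = 4*h - 1 = -1 + 4*h)
K(-83, 19)*(6 + t(0, -3)) = (-1 + 4*(-83))*(6 + (-3 + 0)) = (-1 - 332)*(6 - 3) = -333*3 = -999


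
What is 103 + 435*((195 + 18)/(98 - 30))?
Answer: 99659/68 ≈ 1465.6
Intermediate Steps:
103 + 435*((195 + 18)/(98 - 30)) = 103 + 435*(213/68) = 103 + 92655/68 = 99659/68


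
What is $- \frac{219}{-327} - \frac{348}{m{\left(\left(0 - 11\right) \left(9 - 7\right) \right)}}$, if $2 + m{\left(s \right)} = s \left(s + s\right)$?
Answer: $\frac{5431}{17549} \approx 0.30948$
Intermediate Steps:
$m{\left(s \right)} = -2 + 2 s^{2}$ ($m{\left(s \right)} = -2 + s \left(s + s\right) = -2 + s 2 s = -2 + 2 s^{2}$)
$- \frac{219}{-327} - \frac{348}{m{\left(\left(0 - 11\right) \left(9 - 7\right) \right)}} = - \frac{219}{-327} - \frac{348}{-2 + 2 \left(\left(0 - 11\right) \left(9 - 7\right)\right)^{2}} = \left(-219\right) \left(- \frac{1}{327}\right) - \frac{348}{-2 + 2 \left(\left(-11\right) 2\right)^{2}} = \frac{73}{109} - \frac{348}{-2 + 2 \left(-22\right)^{2}} = \frac{73}{109} - \frac{348}{-2 + 2 \cdot 484} = \frac{73}{109} - \frac{348}{-2 + 968} = \frac{73}{109} - \frac{348}{966} = \frac{73}{109} - \frac{58}{161} = \frac{5431}{17549}$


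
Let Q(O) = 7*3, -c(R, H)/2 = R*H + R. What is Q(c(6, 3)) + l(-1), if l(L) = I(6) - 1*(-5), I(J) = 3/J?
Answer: 53/2 ≈ 26.500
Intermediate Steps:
c(R, H) = -2*R - 2*H*R (c(R, H) = -2*(R*H + R) = -2*(H*R + R) = -2*(R + H*R) = -2*R - 2*H*R)
Q(O) = 21
l(L) = 11/2 (l(L) = 3/6 - 1*(-5) = 3*(1/6) + 5 = 1/2 + 5 = 11/2)
Q(c(6, 3)) + l(-1) = 21 + 11/2 = 53/2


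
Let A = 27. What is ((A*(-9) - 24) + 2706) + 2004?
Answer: 4443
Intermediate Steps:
((A*(-9) - 24) + 2706) + 2004 = ((27*(-9) - 24) + 2706) + 2004 = ((-243 - 24) + 2706) + 2004 = (-267 + 2706) + 2004 = 2439 + 2004 = 4443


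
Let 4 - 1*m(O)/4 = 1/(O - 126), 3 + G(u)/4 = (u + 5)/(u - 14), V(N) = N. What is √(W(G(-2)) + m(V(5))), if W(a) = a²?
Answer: √345761/44 ≈ 13.364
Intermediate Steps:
G(u) = -12 + 4*(5 + u)/(-14 + u) (G(u) = -12 + 4*((u + 5)/(u - 14)) = -12 + 4*((5 + u)/(-14 + u)) = -12 + 4*(5 + u)/(-14 + u))
m(O) = 16 - 4/(-126 + O) (m(O) = 16 - 4/(O - 126) = 16 - 4/(-126 + O))
√(W(G(-2)) + m(V(5))) = √((4*(47 - 2*(-2))/(-14 - 2))² + 4*(-505 + 4*5)/(-126 + 5)) = √((4*(47 + 4)/(-16))² + 4*(-505 + 20)/(-121)) = √((4*(-1/16)*51)² + 4*(-1/121)*(-485)) = √((-51/4)² + 1940/121) = √(2601/16 + 1940/121) = √(345761/1936) = √345761/44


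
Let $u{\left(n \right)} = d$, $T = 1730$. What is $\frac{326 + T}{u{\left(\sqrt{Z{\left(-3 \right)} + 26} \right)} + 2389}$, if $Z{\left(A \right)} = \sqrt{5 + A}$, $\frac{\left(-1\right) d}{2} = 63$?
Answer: $\frac{2056}{2263} \approx 0.90853$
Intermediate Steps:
$d = -126$ ($d = \left(-2\right) 63 = -126$)
$u{\left(n \right)} = -126$
$\frac{326 + T}{u{\left(\sqrt{Z{\left(-3 \right)} + 26} \right)} + 2389} = \frac{326 + 1730}{-126 + 2389} = \frac{2056}{2263}$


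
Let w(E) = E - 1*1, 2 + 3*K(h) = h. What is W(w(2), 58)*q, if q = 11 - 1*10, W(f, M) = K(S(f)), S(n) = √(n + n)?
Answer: -⅔ + √2/3 ≈ -0.19526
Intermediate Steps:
S(n) = √2*√n (S(n) = √(2*n) = √2*√n)
K(h) = -⅔ + h/3
w(E) = -1 + E (w(E) = E - 1 = -1 + E)
W(f, M) = -⅔ + √2*√f/3 (W(f, M) = -⅔ + (√2*√f)/3 = -⅔ + √2*√f/3)
q = 1 (q = 11 - 10 = 1)
W(w(2), 58)*q = (-⅔ + √2*√(-1 + 2)/3)*1 = (-⅔ + √2*√1/3)*1 = (-⅔ + (⅓)*√2*1)*1 = (-⅔ + √2/3)*1 = -⅔ + √2/3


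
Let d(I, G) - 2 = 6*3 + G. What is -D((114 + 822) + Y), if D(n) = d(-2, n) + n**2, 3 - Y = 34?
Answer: -819950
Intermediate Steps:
Y = -31 (Y = 3 - 1*34 = 3 - 34 = -31)
d(I, G) = 20 + G (d(I, G) = 2 + (6*3 + G) = 2 + (18 + G) = 20 + G)
D(n) = 20 + n + n**2 (D(n) = (20 + n) + n**2 = 20 + n + n**2)
-D((114 + 822) + Y) = -(20 + ((114 + 822) - 31) + ((114 + 822) - 31)**2) = -(20 + (936 - 31) + (936 - 31)**2) = -(20 + 905 + 905**2) = -(20 + 905 + 819025) = -1*819950 = -819950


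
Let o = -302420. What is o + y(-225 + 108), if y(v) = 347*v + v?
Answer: -343136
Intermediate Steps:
y(v) = 348*v
o + y(-225 + 108) = -302420 + 348*(-225 + 108) = -302420 + 348*(-117) = -302420 - 40716 = -343136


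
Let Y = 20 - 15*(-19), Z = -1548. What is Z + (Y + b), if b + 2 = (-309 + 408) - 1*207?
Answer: -1353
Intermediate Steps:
Y = 305 (Y = 20 + 285 = 305)
b = -110 (b = -2 + ((-309 + 408) - 1*207) = -2 + (99 - 207) = -2 - 108 = -110)
Z + (Y + b) = -1548 + (305 - 110) = -1548 + 195 = -1353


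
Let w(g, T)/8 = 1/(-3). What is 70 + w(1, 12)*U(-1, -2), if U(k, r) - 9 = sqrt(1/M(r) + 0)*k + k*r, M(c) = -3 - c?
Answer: 122/3 + 8*I/3 ≈ 40.667 + 2.6667*I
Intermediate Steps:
U(k, r) = 9 + k*r + k*sqrt(1/(-3 - r)) (U(k, r) = 9 + (sqrt(1/(-3 - r) + 0)*k + k*r) = 9 + (sqrt(1/(-3 - r))*k + k*r) = 9 + (k*sqrt(1/(-3 - r)) + k*r) = 9 + (k*r + k*sqrt(1/(-3 - r))) = 9 + k*r + k*sqrt(1/(-3 - r)))
w(g, T) = -8/3 (w(g, T) = 8/(-3) = 8*(-1/3) = -8/3)
70 + w(1, 12)*U(-1, -2) = 70 - 8*(9 - 1*(-2) - sqrt(-1/(3 - 2)))/3 = 70 - 8*(9 + 2 - sqrt(-1/1))/3 = 70 - 8*(9 + 2 - sqrt(-1*1))/3 = 70 - 8*(9 + 2 - sqrt(-1))/3 = 70 - 8*(9 + 2 - I)/3 = 70 - 8*(11 - I)/3 = 70 + (-88/3 + 8*I/3) = 122/3 + 8*I/3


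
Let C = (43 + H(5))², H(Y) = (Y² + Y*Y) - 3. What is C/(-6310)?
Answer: -810/631 ≈ -1.2837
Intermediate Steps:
H(Y) = -3 + 2*Y² (H(Y) = (Y² + Y²) - 3 = 2*Y² - 3 = -3 + 2*Y²)
C = 8100 (C = (43 + (-3 + 2*5²))² = (43 + (-3 + 2*25))² = (43 + (-3 + 50))² = (43 + 47)² = 90² = 8100)
C/(-6310) = 8100/(-6310) = 8100*(-1/6310) = -810/631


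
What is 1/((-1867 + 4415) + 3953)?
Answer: 1/6501 ≈ 0.00015382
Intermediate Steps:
1/((-1867 + 4415) + 3953) = 1/(2548 + 3953) = 1/6501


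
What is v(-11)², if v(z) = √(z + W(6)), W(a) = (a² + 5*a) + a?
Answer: 61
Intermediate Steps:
W(a) = a² + 6*a
v(z) = √(72 + z) (v(z) = √(z + 6*(6 + 6)) = √(z + 6*12) = √(z + 72) = √(72 + z))
v(-11)² = (√(72 - 11))² = (√61)² = 61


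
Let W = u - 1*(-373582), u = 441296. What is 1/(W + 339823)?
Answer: 1/1154701 ≈ 8.6603e-7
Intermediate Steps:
W = 814878 (W = 441296 - 1*(-373582) = 441296 + 373582 = 814878)
1/(W + 339823) = 1/(814878 + 339823) = 1/1154701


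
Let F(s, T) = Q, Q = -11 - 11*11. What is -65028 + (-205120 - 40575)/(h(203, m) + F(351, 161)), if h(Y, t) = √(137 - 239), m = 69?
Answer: -184541498/2921 + 245695*I*√102/17526 ≈ -63178.0 + 141.58*I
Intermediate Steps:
h(Y, t) = I*√102 (h(Y, t) = √(-102) = I*√102)
Q = -132 (Q = -11 - 121 = -132)
F(s, T) = -132
-65028 + (-205120 - 40575)/(h(203, m) + F(351, 161)) = -65028 + (-205120 - 40575)/(I*√102 - 132) = -65028 - 245695/(-132 + I*√102)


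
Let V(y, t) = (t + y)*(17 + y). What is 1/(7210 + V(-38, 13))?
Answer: 1/7735 ≈ 0.00012928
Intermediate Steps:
V(y, t) = (17 + y)*(t + y)
1/(7210 + V(-38, 13)) = 1/(7210 + ((-38)**2 + 17*13 + 17*(-38) + 13*(-38))) = 1/(7210 + (1444 + 221 - 646 - 494)) = 1/(7210 + 525) = 1/7735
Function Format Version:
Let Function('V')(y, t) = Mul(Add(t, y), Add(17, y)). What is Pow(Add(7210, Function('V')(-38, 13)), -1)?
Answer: Rational(1, 7735) ≈ 0.00012928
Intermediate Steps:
Function('V')(y, t) = Mul(Add(17, y), Add(t, y))
Pow(Add(7210, Function('V')(-38, 13)), -1) = Pow(Add(7210, Add(Pow(-38, 2), Mul(17, 13), Mul(17, -38), Mul(13, -38))), -1) = Pow(Add(7210, Add(1444, 221, -646, -494)), -1) = Pow(Add(7210, 525), -1) = Pow(7735, -1) = Rational(1, 7735)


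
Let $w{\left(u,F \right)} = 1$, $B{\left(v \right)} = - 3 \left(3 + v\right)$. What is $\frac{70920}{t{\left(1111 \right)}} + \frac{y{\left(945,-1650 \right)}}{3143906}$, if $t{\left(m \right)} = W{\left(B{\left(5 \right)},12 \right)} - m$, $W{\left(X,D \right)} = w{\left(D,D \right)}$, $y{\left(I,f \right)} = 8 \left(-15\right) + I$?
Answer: $- \frac{7432163259}{116324522} \approx -63.892$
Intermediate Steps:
$y{\left(I,f \right)} = -120 + I$
$B{\left(v \right)} = -9 - 3 v$
$W{\left(X,D \right)} = 1$
$t{\left(m \right)} = 1 - m$
$\frac{70920}{t{\left(1111 \right)}} + \frac{y{\left(945,-1650 \right)}}{3143906} = \frac{70920}{1 - 1111} + \frac{-120 + 945}{3143906} = \frac{70920}{1 - 1111} + 825 \cdot \frac{1}{3143906} = \frac{70920}{-1110} + \frac{825}{3143906} = 70920 \left(- \frac{1}{1110}\right) + \frac{825}{3143906} = - \frac{2364}{37} + \frac{825}{3143906} = - \frac{7432163259}{116324522}$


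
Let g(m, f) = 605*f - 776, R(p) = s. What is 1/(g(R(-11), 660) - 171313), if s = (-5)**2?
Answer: 1/227211 ≈ 4.4012e-6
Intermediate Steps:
s = 25
R(p) = 25
g(m, f) = -776 + 605*f
1/(g(R(-11), 660) - 171313) = 1/((-776 + 605*660) - 171313) = 1/((-776 + 399300) - 171313) = 1/(398524 - 171313) = 1/227211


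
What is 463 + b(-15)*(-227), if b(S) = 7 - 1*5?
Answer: 9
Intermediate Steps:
b(S) = 2 (b(S) = 7 - 5 = 2)
463 + b(-15)*(-227) = 463 + 2*(-227) = 463 - 454 = 9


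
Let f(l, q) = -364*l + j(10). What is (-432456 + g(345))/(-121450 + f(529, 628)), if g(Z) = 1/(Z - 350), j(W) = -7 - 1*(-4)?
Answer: 2162281/1570045 ≈ 1.3772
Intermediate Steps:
j(W) = -3 (j(W) = -7 + 4 = -3)
g(Z) = 1/(-350 + Z)
f(l, q) = -3 - 364*l (f(l, q) = -364*l - 3 = -3 - 364*l)
(-432456 + g(345))/(-121450 + f(529, 628)) = (-432456 + 1/(-350 + 345))/(-121450 + (-3 - 364*529)) = (-432456 + 1/(-5))/(-121450 + (-3 - 192556)) = (-432456 - ⅕)/(-121450 - 192559) = -2162281/5/(-314009) = -2162281/5*(-1/314009) = 2162281/1570045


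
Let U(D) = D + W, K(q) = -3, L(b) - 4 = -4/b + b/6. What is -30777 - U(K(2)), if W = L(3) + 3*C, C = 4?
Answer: -184735/6 ≈ -30789.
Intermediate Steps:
L(b) = 4 - 4/b + b/6 (L(b) = 4 + (-4/b + b/6) = 4 - 4/b + b/6)
W = 91/6 (W = (4 - 4/3 + (1/6)*3) + 3*4 = (4 - 4*1/3 + 1/2) + 12 = (4 - 4/3 + 1/2) + 12 = 19/6 + 12 = 91/6 ≈ 15.167)
U(D) = 91/6 + D (U(D) = D + 91/6 = 91/6 + D)
-30777 - U(K(2)) = -30777 - (91/6 - 3) = -30777 - 1*73/6 = -30777 - 73/6 = -184735/6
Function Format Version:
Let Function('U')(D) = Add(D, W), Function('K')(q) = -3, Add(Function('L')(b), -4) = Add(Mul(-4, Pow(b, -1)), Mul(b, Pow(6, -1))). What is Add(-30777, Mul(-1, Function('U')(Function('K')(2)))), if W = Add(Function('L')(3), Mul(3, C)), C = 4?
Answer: Rational(-184735, 6) ≈ -30789.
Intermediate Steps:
Function('L')(b) = Add(4, Mul(-4, Pow(b, -1)), Mul(Rational(1, 6), b)) (Function('L')(b) = Add(4, Add(Mul(-4, Pow(b, -1)), Mul(b, Pow(6, -1)))) = Add(4, Add(Mul(-4, Pow(b, -1)), Mul(b, Rational(1, 6)))) = Add(4, Add(Mul(-4, Pow(b, -1)), Mul(Rational(1, 6), b))) = Add(4, Mul(-4, Pow(b, -1)), Mul(Rational(1, 6), b)))
W = Rational(91, 6) (W = Add(Add(4, Mul(-4, Pow(3, -1)), Mul(Rational(1, 6), 3)), Mul(3, 4)) = Add(Add(4, Mul(-4, Rational(1, 3)), Rational(1, 2)), 12) = Add(Add(4, Rational(-4, 3), Rational(1, 2)), 12) = Add(Rational(19, 6), 12) = Rational(91, 6) ≈ 15.167)
Function('U')(D) = Add(Rational(91, 6), D) (Function('U')(D) = Add(D, Rational(91, 6)) = Add(Rational(91, 6), D))
Add(-30777, Mul(-1, Function('U')(Function('K')(2)))) = Add(-30777, Mul(-1, Add(Rational(91, 6), -3))) = Add(-30777, Mul(-1, Rational(73, 6))) = Add(-30777, Rational(-73, 6)) = Rational(-184735, 6)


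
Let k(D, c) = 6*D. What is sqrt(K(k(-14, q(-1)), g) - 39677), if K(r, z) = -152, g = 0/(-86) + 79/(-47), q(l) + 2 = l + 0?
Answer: I*sqrt(39829) ≈ 199.57*I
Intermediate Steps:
q(l) = -2 + l (q(l) = -2 + (l + 0) = -2 + l)
g = -79/47 (g = 0*(-1/86) + 79*(-1/47) = 0 - 79/47 = -79/47 ≈ -1.6809)
sqrt(K(k(-14, q(-1)), g) - 39677) = sqrt(-152 - 39677) = sqrt(-39829) = I*sqrt(39829)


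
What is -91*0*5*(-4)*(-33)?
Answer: 0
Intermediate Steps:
-91*0*5*(-4)*(-33) = -0*(-4)*(-33) = -91*0*(-33) = 0*(-33) = 0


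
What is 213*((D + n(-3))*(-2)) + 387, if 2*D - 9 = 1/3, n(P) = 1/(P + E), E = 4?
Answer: -2027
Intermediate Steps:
n(P) = 1/(4 + P) (n(P) = 1/(P + 4) = 1/(4 + P))
D = 14/3 (D = 9/2 + (½)/3 = 9/2 + (½)*(⅓) = 9/2 + ⅙ = 14/3 ≈ 4.6667)
213*((D + n(-3))*(-2)) + 387 = 213*((14/3 + 1/(4 - 3))*(-2)) + 387 = 213*((14/3 + 1/1)*(-2)) + 387 = 213*((14/3 + 1)*(-2)) + 387 = 213*((17/3)*(-2)) + 387 = 213*(-34/3) + 387 = -2414 + 387 = -2027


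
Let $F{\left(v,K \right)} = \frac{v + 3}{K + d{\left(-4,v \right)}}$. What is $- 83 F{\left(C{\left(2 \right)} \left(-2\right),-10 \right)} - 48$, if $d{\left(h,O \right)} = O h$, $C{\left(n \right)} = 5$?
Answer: $- \frac{859}{30} \approx -28.633$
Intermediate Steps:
$F{\left(v,K \right)} = \frac{3 + v}{K - 4 v}$ ($F{\left(v,K \right)} = \frac{v + 3}{K + v \left(-4\right)} = \frac{3 + v}{K - 4 v}$)
$- 83 F{\left(C{\left(2 \right)} \left(-2\right),-10 \right)} - 48 = - 83 \frac{3 + 5 \left(-2\right)}{-10 - 4 \cdot 5 \left(-2\right)} - 48 = - 83 \frac{3 - 10}{-10 - -40} - 48 = - 83 \frac{1}{-10 + 40} \left(-7\right) - 48 = - 83 \cdot \frac{1}{30} \left(-7\right) - 48 = \left(-83\right) \left(- \frac{7}{30}\right) - 48 = \frac{581}{30} - 48 = - \frac{859}{30}$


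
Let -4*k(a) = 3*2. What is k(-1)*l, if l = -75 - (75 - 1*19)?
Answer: 393/2 ≈ 196.50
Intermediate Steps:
k(a) = -3/2 (k(a) = -3*2/4 = -¼*6 = -3/2)
l = -131 (l = -75 - (75 - 19) = -75 - 1*56 = -75 - 56 = -131)
k(-1)*l = -3/2*(-131) = 393/2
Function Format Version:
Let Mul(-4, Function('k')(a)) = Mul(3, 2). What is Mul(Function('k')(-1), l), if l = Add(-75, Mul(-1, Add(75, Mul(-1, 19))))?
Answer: Rational(393, 2) ≈ 196.50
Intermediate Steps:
Function('k')(a) = Rational(-3, 2) (Function('k')(a) = Mul(Rational(-1, 4), Mul(3, 2)) = Mul(Rational(-1, 4), 6) = Rational(-3, 2))
l = -131 (l = Add(-75, Mul(-1, Add(75, -19))) = Add(-75, Mul(-1, 56)) = Add(-75, -56) = -131)
Mul(Function('k')(-1), l) = Mul(Rational(-3, 2), -131) = Rational(393, 2)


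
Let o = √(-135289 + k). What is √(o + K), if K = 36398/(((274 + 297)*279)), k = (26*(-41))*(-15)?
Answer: √(644280998 + 2819928609*I*√119299)/53103 ≈ 13.146 + 13.137*I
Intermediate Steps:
k = 15990 (k = -1066*(-15) = 15990)
o = I*√119299 (o = √(-135289 + 15990) = √(-119299) = I*√119299 ≈ 345.4*I)
K = 36398/159309 (K = 36398/((571*279)) = 36398/159309 ≈ 0.22847)
√(o + K) = √(I*√119299 + 36398/159309) = √(36398/159309 + I*√119299)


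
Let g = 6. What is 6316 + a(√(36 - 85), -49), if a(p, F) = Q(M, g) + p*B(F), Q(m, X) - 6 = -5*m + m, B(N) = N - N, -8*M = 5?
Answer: 12649/2 ≈ 6324.5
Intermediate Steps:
M = -5/8 (M = -⅛*5 = -5/8 ≈ -0.62500)
B(N) = 0
Q(m, X) = 6 - 4*m (Q(m, X) = 6 + (-5*m + m) = 6 - 4*m)
a(p, F) = 17/2 (a(p, F) = (6 - 4*(-5/8)) + p*0 = (6 + 5/2) + 0 = 17/2 + 0 = 17/2)
6316 + a(√(36 - 85), -49) = 6316 + 17/2 = 12649/2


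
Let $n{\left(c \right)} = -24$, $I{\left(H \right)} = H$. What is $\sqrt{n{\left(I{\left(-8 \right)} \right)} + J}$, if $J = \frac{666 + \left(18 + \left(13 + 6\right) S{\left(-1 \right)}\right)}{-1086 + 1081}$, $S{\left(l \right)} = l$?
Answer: $i \sqrt{157} \approx 12.53 i$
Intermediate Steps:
$J = -133$ ($J = \frac{666 + \left(18 + \left(13 + 6\right) \left(-1\right)\right)}{-1086 + 1081} = \frac{666 + \left(18 + 19 \left(-1\right)\right)}{-5} = \left(666 + \left(18 - 19\right)\right) \left(- \frac{1}{5}\right) = \left(666 - 1\right) \left(- \frac{1}{5}\right) = 665 \left(- \frac{1}{5}\right) = -133$)
$\sqrt{n{\left(I{\left(-8 \right)} \right)} + J} = \sqrt{-24 - 133} = \sqrt{-157} = i \sqrt{157}$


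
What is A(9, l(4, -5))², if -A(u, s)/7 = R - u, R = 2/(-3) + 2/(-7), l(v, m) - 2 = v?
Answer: 43681/9 ≈ 4853.4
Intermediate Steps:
l(v, m) = 2 + v
R = -20/21 (R = 2*(-⅓) + 2*(-⅐) = -⅔ - 2/7 = -20/21 ≈ -0.95238)
A(u, s) = 20/3 + 7*u (A(u, s) = -7*(-20/21 - u) = 20/3 + 7*u)
A(9, l(4, -5))² = (20/3 + 7*9)² = (20/3 + 63)² = (209/3)² = 43681/9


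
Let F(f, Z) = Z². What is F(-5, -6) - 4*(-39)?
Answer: 192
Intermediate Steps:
F(-5, -6) - 4*(-39) = (-6)² - 4*(-39) = 36 + 156 = 192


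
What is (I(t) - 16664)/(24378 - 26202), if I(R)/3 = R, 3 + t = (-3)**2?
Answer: 8323/912 ≈ 9.1261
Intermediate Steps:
t = 6 (t = -3 + (-3)**2 = -3 + 9 = 6)
I(R) = 3*R
(I(t) - 16664)/(24378 - 26202) = (3*6 - 16664)/(24378 - 26202) = (18 - 16664)/(-1824) = -16646*(-1/1824) = 8323/912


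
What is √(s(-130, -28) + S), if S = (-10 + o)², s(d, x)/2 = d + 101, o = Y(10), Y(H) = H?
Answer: I*√58 ≈ 7.6158*I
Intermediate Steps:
o = 10
s(d, x) = 202 + 2*d (s(d, x) = 2*(d + 101) = 2*(101 + d) = 202 + 2*d)
S = 0 (S = (-10 + 10)² = 0² = 0)
√(s(-130, -28) + S) = √((202 + 2*(-130)) + 0) = √((202 - 260) + 0) = √(-58 + 0) = √(-58) = I*√58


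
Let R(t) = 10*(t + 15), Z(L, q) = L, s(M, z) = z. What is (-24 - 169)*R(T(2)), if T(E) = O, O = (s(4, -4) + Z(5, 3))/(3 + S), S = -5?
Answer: -27985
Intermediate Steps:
O = -½ (O = (-4 + 5)/(3 - 5) = 1/(-2) = 1*(-½) = -½ ≈ -0.50000)
T(E) = -½
R(t) = 150 + 10*t (R(t) = 10*(15 + t) = 150 + 10*t)
(-24 - 169)*R(T(2)) = (-24 - 169)*(150 + 10*(-½)) = -193*(150 - 5) = -193*145 = -27985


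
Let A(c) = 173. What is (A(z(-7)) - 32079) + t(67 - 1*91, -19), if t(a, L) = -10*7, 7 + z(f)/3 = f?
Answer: -31976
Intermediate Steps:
z(f) = -21 + 3*f
t(a, L) = -70
(A(z(-7)) - 32079) + t(67 - 1*91, -19) = (173 - 32079) - 70 = -31906 - 70 = -31976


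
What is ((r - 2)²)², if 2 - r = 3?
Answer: 81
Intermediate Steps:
r = -1 (r = 2 - 1*3 = 2 - 3 = -1)
((r - 2)²)² = ((-1 - 2)²)² = ((-3)²)² = 9² = 81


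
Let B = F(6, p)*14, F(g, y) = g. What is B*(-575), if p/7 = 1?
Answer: -48300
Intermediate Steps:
p = 7 (p = 7*1 = 7)
B = 84 (B = 6*14 = 84)
B*(-575) = 84*(-575) = -48300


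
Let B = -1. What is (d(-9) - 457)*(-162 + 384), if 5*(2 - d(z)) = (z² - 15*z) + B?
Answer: -110556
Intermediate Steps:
d(z) = 11/5 + 3*z - z²/5 (d(z) = 2 - ((z² - 15*z) - 1)/5 = 2 - (-1 + z² - 15*z)/5 = 2 + (⅕ + 3*z - z²/5) = 11/5 + 3*z - z²/5)
(d(-9) - 457)*(-162 + 384) = ((11/5 + 3*(-9) - ⅕*(-9)²) - 457)*(-162 + 384) = ((11/5 - 27 - ⅕*81) - 457)*222 = ((11/5 - 27 - 81/5) - 457)*222 = (-41 - 457)*222 = -498*222 = -110556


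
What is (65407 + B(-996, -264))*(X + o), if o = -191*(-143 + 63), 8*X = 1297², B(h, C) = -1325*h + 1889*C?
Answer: 1599483442539/8 ≈ 1.9994e+11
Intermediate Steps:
X = 1682209/8 (X = (⅛)*1297² = (⅛)*1682209 = 1682209/8 ≈ 2.1028e+5)
o = 15280 (o = -191*(-80) = 15280)
(65407 + B(-996, -264))*(X + o) = (65407 + (-1325*(-996) + 1889*(-264)))*(1682209/8 + 15280) = (65407 + (1319700 - 498696))*(1804449/8) = (65407 + 821004)*(1804449/8) = 886411*(1804449/8) = 1599483442539/8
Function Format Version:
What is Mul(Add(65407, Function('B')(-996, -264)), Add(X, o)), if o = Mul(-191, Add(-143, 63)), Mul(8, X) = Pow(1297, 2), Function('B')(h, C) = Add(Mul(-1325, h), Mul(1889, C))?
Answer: Rational(1599483442539, 8) ≈ 1.9994e+11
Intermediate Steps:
X = Rational(1682209, 8) (X = Mul(Rational(1, 8), Pow(1297, 2)) = Mul(Rational(1, 8), 1682209) = Rational(1682209, 8) ≈ 2.1028e+5)
o = 15280 (o = Mul(-191, -80) = 15280)
Mul(Add(65407, Function('B')(-996, -264)), Add(X, o)) = Mul(Add(65407, Add(Mul(-1325, -996), Mul(1889, -264))), Add(Rational(1682209, 8), 15280)) = Mul(Add(65407, Add(1319700, -498696)), Rational(1804449, 8)) = Mul(Add(65407, 821004), Rational(1804449, 8)) = Mul(886411, Rational(1804449, 8)) = Rational(1599483442539, 8)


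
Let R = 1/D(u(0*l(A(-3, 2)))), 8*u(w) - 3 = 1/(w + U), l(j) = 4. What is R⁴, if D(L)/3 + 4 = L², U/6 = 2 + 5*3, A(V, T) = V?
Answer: 2426812655987815612416/43568714820088457625390625 ≈ 5.5701e-5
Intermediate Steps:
U = 102 (U = 6*(2 + 5*3) = 6*(2 + 15) = 6*17 = 102)
u(w) = 3/8 + 1/(8*(102 + w)) (u(w) = 3/8 + 1/(8*(w + 102)) = 3/8 + 1/(8*(102 + w)))
D(L) = -12 + 3*L²
R = -221952/2569175 (R = 1/(-12 + 3*((307 + 3*(0*4))/(8*(102 + 0*4)))²) = 1/(-12 + 3*((307 + 3*0)/(8*(102 + 0)))²) = 1/(-12 + 3*((⅛)*(307 + 0)/102)²) = 1/(-12 + 3*((⅛)*(1/102)*307)²) = 1/(-12 + 3*(307/816)²) = 1/(-12 + 3*(94249/665856)) = 1/(-12 + 94249/221952) = 1/(-2569175/221952) = -221952/2569175 ≈ -0.086390)
R⁴ = (-221952/2569175)⁴ = 2426812655987815612416/43568714820088457625390625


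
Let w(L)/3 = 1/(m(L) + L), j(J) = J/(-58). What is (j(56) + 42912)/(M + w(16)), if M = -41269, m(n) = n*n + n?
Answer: -119464320/114892867 ≈ -1.0398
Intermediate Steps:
j(J) = -J/58 (j(J) = J*(-1/58) = -J/58)
m(n) = n + n² (m(n) = n² + n = n + n²)
w(L) = 3/(L + L*(1 + L)) (w(L) = 3/(L*(1 + L) + L) = 3/(L + L*(1 + L)))
(j(56) + 42912)/(M + w(16)) = (-1/58*56 + 42912)/(-41269 + 3/(16*(2 + 16))) = (-28/29 + 42912)/(-41269 + 3*(1/16)/18) = 1244420/(29*(-41269 + 3*(1/16)*(1/18))) = 1244420/(29*(-41269 + 1/96)) = 1244420/(29*(-3961823/96)) = (1244420/29)*(-96/3961823) = -119464320/114892867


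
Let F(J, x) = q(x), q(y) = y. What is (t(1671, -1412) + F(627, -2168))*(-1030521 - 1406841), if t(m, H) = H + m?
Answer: 4652924058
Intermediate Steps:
F(J, x) = x
(t(1671, -1412) + F(627, -2168))*(-1030521 - 1406841) = ((-1412 + 1671) - 2168)*(-1030521 - 1406841) = (259 - 2168)*(-2437362) = -1909*(-2437362) = 4652924058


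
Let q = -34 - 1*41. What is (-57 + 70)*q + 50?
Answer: -925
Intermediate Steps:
q = -75 (q = -34 - 41 = -75)
(-57 + 70)*q + 50 = (-57 + 70)*(-75) + 50 = 13*(-75) + 50 = -975 + 50 = -925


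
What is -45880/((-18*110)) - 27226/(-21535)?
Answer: 52096664/2131965 ≈ 24.436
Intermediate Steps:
-45880/((-18*110)) - 27226/(-21535) = -45880/(-1980) - 27226*(-1/21535) = -45880*(-1/1980) + 27226/21535 = 2294/99 + 27226/21535 = 52096664/2131965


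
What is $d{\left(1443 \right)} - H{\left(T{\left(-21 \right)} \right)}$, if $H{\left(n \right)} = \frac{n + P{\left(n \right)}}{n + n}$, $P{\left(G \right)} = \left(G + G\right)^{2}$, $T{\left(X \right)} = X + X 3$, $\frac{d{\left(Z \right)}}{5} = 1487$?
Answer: $\frac{15205}{2} \approx 7602.5$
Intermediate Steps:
$d{\left(Z \right)} = 7435$ ($d{\left(Z \right)} = 5 \cdot 1487 = 7435$)
$T{\left(X \right)} = 4 X$ ($T{\left(X \right)} = X + 3 X = 4 X$)
$P{\left(G \right)} = 4 G^{2}$ ($P{\left(G \right)} = \left(2 G\right)^{2} = 4 G^{2}$)
$H{\left(n \right)} = \frac{n + 4 n^{2}}{2 n}$ ($H{\left(n \right)} = \frac{n + 4 n^{2}}{n + n} = \frac{n + 4 n^{2}}{2 n}$)
$d{\left(1443 \right)} - H{\left(T{\left(-21 \right)} \right)} = 7435 - \left(\frac{1}{2} + 2 \cdot 4 \left(-21\right)\right) = 7435 - \left(\frac{1}{2} + 2 \left(-84\right)\right) = 7435 - \left(\frac{1}{2} - 168\right) = 7435 - - \frac{335}{2} = 7435 + \frac{335}{2} = \frac{15205}{2}$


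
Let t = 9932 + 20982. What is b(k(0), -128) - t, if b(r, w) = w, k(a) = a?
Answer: -31042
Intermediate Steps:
t = 30914
b(k(0), -128) - t = -128 - 1*30914 = -128 - 30914 = -31042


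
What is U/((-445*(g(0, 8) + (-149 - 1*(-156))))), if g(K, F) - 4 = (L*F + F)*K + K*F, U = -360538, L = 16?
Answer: 360538/4895 ≈ 73.654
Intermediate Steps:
g(K, F) = 4 + 18*F*K (g(K, F) = 4 + ((16*F + F)*K + K*F) = 4 + ((17*F)*K + F*K) = 4 + (17*F*K + F*K) = 4 + 18*F*K)
U/((-445*(g(0, 8) + (-149 - 1*(-156))))) = -360538*(-1/(445*((4 + 18*8*0) + (-149 - 1*(-156))))) = -360538*(-1/(445*((4 + 0) + (-149 + 156)))) = -360538*(-1/(445*(4 + 7))) = -360538/((-445*11)) = -360538/(-4895) = -360538*(-1/4895) = 360538/4895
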